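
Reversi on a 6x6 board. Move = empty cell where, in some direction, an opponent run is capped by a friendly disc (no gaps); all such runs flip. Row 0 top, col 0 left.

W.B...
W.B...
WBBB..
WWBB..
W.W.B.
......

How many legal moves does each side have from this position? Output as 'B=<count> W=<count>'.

-- B to move --
(0,1): no bracket -> illegal
(1,1): no bracket -> illegal
(4,1): flips 1 -> legal
(4,3): no bracket -> illegal
(5,0): no bracket -> illegal
(5,1): flips 1 -> legal
(5,2): flips 1 -> legal
(5,3): no bracket -> illegal
B mobility = 3
-- W to move --
(0,1): no bracket -> illegal
(0,3): flips 2 -> legal
(1,1): flips 1 -> legal
(1,3): flips 1 -> legal
(1,4): no bracket -> illegal
(2,4): flips 4 -> legal
(3,4): flips 2 -> legal
(3,5): no bracket -> illegal
(4,1): no bracket -> illegal
(4,3): flips 2 -> legal
(4,5): no bracket -> illegal
(5,3): no bracket -> illegal
(5,4): no bracket -> illegal
(5,5): no bracket -> illegal
W mobility = 6

Answer: B=3 W=6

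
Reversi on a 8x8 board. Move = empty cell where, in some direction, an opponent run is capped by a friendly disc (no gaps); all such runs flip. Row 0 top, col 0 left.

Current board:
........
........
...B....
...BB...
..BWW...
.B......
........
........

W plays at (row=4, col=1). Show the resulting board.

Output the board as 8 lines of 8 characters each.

Place W at (4,1); scan 8 dirs for brackets.
Dir NW: first cell '.' (not opp) -> no flip
Dir N: first cell '.' (not opp) -> no flip
Dir NE: first cell '.' (not opp) -> no flip
Dir W: first cell '.' (not opp) -> no flip
Dir E: opp run (4,2) capped by W -> flip
Dir SW: first cell '.' (not opp) -> no flip
Dir S: opp run (5,1), next='.' -> no flip
Dir SE: first cell '.' (not opp) -> no flip
All flips: (4,2)

Answer: ........
........
...B....
...BB...
.WWWW...
.B......
........
........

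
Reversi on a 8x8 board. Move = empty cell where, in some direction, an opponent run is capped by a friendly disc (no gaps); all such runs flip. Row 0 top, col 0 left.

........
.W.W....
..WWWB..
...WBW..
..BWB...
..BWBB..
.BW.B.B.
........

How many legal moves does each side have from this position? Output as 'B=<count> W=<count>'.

Answer: B=12 W=15

Derivation:
-- B to move --
(0,0): flips 3 -> legal
(0,1): no bracket -> illegal
(0,2): no bracket -> illegal
(0,3): no bracket -> illegal
(0,4): no bracket -> illegal
(1,0): no bracket -> illegal
(1,2): flips 1 -> legal
(1,4): flips 1 -> legal
(1,5): flips 2 -> legal
(2,0): no bracket -> illegal
(2,1): flips 3 -> legal
(2,6): flips 1 -> legal
(3,1): no bracket -> illegal
(3,2): flips 2 -> legal
(3,6): flips 1 -> legal
(4,5): flips 1 -> legal
(4,6): no bracket -> illegal
(5,1): no bracket -> illegal
(6,3): flips 1 -> legal
(7,1): flips 2 -> legal
(7,2): flips 1 -> legal
(7,3): no bracket -> illegal
B mobility = 12
-- W to move --
(1,4): no bracket -> illegal
(1,5): flips 1 -> legal
(1,6): flips 2 -> legal
(2,6): flips 1 -> legal
(3,1): flips 1 -> legal
(3,2): flips 2 -> legal
(3,6): no bracket -> illegal
(4,1): flips 1 -> legal
(4,5): flips 2 -> legal
(4,6): no bracket -> illegal
(5,0): no bracket -> illegal
(5,1): flips 2 -> legal
(5,6): flips 2 -> legal
(5,7): no bracket -> illegal
(6,0): flips 1 -> legal
(6,3): no bracket -> illegal
(6,5): flips 1 -> legal
(6,7): no bracket -> illegal
(7,0): flips 2 -> legal
(7,1): no bracket -> illegal
(7,2): no bracket -> illegal
(7,3): no bracket -> illegal
(7,4): flips 4 -> legal
(7,5): flips 1 -> legal
(7,6): no bracket -> illegal
(7,7): flips 3 -> legal
W mobility = 15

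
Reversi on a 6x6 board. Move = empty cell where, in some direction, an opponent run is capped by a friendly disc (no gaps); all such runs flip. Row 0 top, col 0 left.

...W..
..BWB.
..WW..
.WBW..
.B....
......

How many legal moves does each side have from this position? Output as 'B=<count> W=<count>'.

Answer: B=3 W=10

Derivation:
-- B to move --
(0,2): no bracket -> illegal
(0,4): no bracket -> illegal
(1,1): no bracket -> illegal
(2,0): no bracket -> illegal
(2,1): flips 1 -> legal
(2,4): no bracket -> illegal
(3,0): flips 1 -> legal
(3,4): flips 2 -> legal
(4,0): no bracket -> illegal
(4,2): no bracket -> illegal
(4,3): no bracket -> illegal
(4,4): no bracket -> illegal
B mobility = 3
-- W to move --
(0,1): flips 1 -> legal
(0,2): flips 1 -> legal
(0,4): no bracket -> illegal
(0,5): flips 1 -> legal
(1,1): flips 1 -> legal
(1,5): flips 1 -> legal
(2,1): flips 1 -> legal
(2,4): no bracket -> illegal
(2,5): flips 1 -> legal
(3,0): no bracket -> illegal
(4,0): no bracket -> illegal
(4,2): flips 1 -> legal
(4,3): no bracket -> illegal
(5,0): flips 2 -> legal
(5,1): flips 1 -> legal
(5,2): no bracket -> illegal
W mobility = 10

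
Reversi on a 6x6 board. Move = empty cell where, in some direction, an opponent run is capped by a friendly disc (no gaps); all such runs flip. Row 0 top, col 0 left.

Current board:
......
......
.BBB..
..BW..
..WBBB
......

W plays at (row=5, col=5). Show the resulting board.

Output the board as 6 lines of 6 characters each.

Place W at (5,5); scan 8 dirs for brackets.
Dir NW: opp run (4,4) capped by W -> flip
Dir N: opp run (4,5), next='.' -> no flip
Dir NE: edge -> no flip
Dir W: first cell '.' (not opp) -> no flip
Dir E: edge -> no flip
Dir SW: edge -> no flip
Dir S: edge -> no flip
Dir SE: edge -> no flip
All flips: (4,4)

Answer: ......
......
.BBB..
..BW..
..WBWB
.....W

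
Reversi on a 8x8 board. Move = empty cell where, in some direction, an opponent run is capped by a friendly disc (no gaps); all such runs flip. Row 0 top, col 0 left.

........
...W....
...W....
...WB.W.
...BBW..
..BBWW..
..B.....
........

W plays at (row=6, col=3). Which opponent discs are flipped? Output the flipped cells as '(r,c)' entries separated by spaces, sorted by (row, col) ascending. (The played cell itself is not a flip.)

Dir NW: opp run (5,2), next='.' -> no flip
Dir N: opp run (5,3) (4,3) capped by W -> flip
Dir NE: first cell 'W' (not opp) -> no flip
Dir W: opp run (6,2), next='.' -> no flip
Dir E: first cell '.' (not opp) -> no flip
Dir SW: first cell '.' (not opp) -> no flip
Dir S: first cell '.' (not opp) -> no flip
Dir SE: first cell '.' (not opp) -> no flip

Answer: (4,3) (5,3)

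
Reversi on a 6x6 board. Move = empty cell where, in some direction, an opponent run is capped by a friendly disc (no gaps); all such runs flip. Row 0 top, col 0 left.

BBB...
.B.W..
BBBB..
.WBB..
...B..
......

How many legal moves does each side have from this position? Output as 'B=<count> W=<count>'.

-- B to move --
(0,3): flips 1 -> legal
(0,4): flips 1 -> legal
(1,2): no bracket -> illegal
(1,4): no bracket -> illegal
(2,4): flips 1 -> legal
(3,0): flips 1 -> legal
(4,0): flips 1 -> legal
(4,1): flips 1 -> legal
(4,2): flips 1 -> legal
B mobility = 7
-- W to move --
(0,3): no bracket -> illegal
(1,0): no bracket -> illegal
(1,2): no bracket -> illegal
(1,4): no bracket -> illegal
(2,4): no bracket -> illegal
(3,0): no bracket -> illegal
(3,4): flips 2 -> legal
(4,1): no bracket -> illegal
(4,2): no bracket -> illegal
(4,4): no bracket -> illegal
(5,2): no bracket -> illegal
(5,3): flips 3 -> legal
(5,4): no bracket -> illegal
W mobility = 2

Answer: B=7 W=2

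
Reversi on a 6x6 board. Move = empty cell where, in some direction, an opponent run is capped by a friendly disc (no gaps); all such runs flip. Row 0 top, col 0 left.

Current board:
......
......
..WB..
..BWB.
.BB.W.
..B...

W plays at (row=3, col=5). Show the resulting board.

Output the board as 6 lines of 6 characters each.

Answer: ......
......
..WB..
..BWWW
.BB.W.
..B...

Derivation:
Place W at (3,5); scan 8 dirs for brackets.
Dir NW: first cell '.' (not opp) -> no flip
Dir N: first cell '.' (not opp) -> no flip
Dir NE: edge -> no flip
Dir W: opp run (3,4) capped by W -> flip
Dir E: edge -> no flip
Dir SW: first cell 'W' (not opp) -> no flip
Dir S: first cell '.' (not opp) -> no flip
Dir SE: edge -> no flip
All flips: (3,4)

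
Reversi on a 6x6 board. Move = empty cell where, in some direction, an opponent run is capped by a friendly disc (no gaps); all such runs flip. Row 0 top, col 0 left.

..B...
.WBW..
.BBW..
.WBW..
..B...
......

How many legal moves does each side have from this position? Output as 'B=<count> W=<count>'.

-- B to move --
(0,0): flips 1 -> legal
(0,1): flips 1 -> legal
(0,3): no bracket -> illegal
(0,4): flips 1 -> legal
(1,0): flips 1 -> legal
(1,4): flips 2 -> legal
(2,0): flips 2 -> legal
(2,4): flips 3 -> legal
(3,0): flips 1 -> legal
(3,4): flips 2 -> legal
(4,0): flips 1 -> legal
(4,1): flips 1 -> legal
(4,3): no bracket -> illegal
(4,4): flips 1 -> legal
B mobility = 12
-- W to move --
(0,1): flips 1 -> legal
(0,3): no bracket -> illegal
(1,0): no bracket -> illegal
(2,0): flips 2 -> legal
(3,0): no bracket -> illegal
(4,1): flips 1 -> legal
(4,3): no bracket -> illegal
(5,1): flips 1 -> legal
(5,2): no bracket -> illegal
(5,3): flips 1 -> legal
W mobility = 5

Answer: B=12 W=5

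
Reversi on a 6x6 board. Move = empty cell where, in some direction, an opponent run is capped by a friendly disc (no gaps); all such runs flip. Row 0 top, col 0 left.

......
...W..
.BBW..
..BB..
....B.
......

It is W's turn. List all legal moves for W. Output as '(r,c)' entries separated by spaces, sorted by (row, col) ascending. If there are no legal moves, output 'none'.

(1,0): no bracket -> illegal
(1,1): no bracket -> illegal
(1,2): no bracket -> illegal
(2,0): flips 2 -> legal
(2,4): no bracket -> illegal
(3,0): no bracket -> illegal
(3,1): flips 1 -> legal
(3,4): no bracket -> illegal
(3,5): no bracket -> illegal
(4,1): flips 1 -> legal
(4,2): no bracket -> illegal
(4,3): flips 1 -> legal
(4,5): no bracket -> illegal
(5,3): no bracket -> illegal
(5,4): no bracket -> illegal
(5,5): no bracket -> illegal

Answer: (2,0) (3,1) (4,1) (4,3)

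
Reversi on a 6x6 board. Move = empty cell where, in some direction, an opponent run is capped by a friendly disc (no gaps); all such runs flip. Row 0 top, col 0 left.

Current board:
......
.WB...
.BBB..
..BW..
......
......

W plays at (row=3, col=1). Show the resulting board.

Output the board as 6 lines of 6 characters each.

Place W at (3,1); scan 8 dirs for brackets.
Dir NW: first cell '.' (not opp) -> no flip
Dir N: opp run (2,1) capped by W -> flip
Dir NE: opp run (2,2), next='.' -> no flip
Dir W: first cell '.' (not opp) -> no flip
Dir E: opp run (3,2) capped by W -> flip
Dir SW: first cell '.' (not opp) -> no flip
Dir S: first cell '.' (not opp) -> no flip
Dir SE: first cell '.' (not opp) -> no flip
All flips: (2,1) (3,2)

Answer: ......
.WB...
.WBB..
.WWW..
......
......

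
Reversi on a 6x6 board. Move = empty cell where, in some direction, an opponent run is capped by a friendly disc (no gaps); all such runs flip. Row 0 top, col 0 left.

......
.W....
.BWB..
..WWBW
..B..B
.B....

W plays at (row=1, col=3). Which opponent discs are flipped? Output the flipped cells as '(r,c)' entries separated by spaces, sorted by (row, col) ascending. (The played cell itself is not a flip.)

Answer: (2,3)

Derivation:
Dir NW: first cell '.' (not opp) -> no flip
Dir N: first cell '.' (not opp) -> no flip
Dir NE: first cell '.' (not opp) -> no flip
Dir W: first cell '.' (not opp) -> no flip
Dir E: first cell '.' (not opp) -> no flip
Dir SW: first cell 'W' (not opp) -> no flip
Dir S: opp run (2,3) capped by W -> flip
Dir SE: first cell '.' (not opp) -> no flip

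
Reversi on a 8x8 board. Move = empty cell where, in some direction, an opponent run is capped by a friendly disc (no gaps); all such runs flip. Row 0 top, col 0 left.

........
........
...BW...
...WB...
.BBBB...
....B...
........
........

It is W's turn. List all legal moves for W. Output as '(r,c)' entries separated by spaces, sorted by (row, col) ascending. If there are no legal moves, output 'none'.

Answer: (1,3) (2,2) (3,5) (5,1) (5,3) (5,5) (6,4)

Derivation:
(1,2): no bracket -> illegal
(1,3): flips 1 -> legal
(1,4): no bracket -> illegal
(2,2): flips 1 -> legal
(2,5): no bracket -> illegal
(3,0): no bracket -> illegal
(3,1): no bracket -> illegal
(3,2): no bracket -> illegal
(3,5): flips 1 -> legal
(4,0): no bracket -> illegal
(4,5): no bracket -> illegal
(5,0): no bracket -> illegal
(5,1): flips 1 -> legal
(5,2): no bracket -> illegal
(5,3): flips 1 -> legal
(5,5): flips 1 -> legal
(6,3): no bracket -> illegal
(6,4): flips 3 -> legal
(6,5): no bracket -> illegal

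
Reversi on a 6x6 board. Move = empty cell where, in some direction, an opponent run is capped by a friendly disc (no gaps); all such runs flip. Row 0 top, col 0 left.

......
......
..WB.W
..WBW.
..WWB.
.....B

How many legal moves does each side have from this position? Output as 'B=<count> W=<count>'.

Answer: B=9 W=6

Derivation:
-- B to move --
(1,1): flips 1 -> legal
(1,2): no bracket -> illegal
(1,3): no bracket -> illegal
(1,4): no bracket -> illegal
(1,5): no bracket -> illegal
(2,1): flips 1 -> legal
(2,4): flips 1 -> legal
(3,1): flips 1 -> legal
(3,5): flips 1 -> legal
(4,1): flips 3 -> legal
(4,5): flips 1 -> legal
(5,1): flips 1 -> legal
(5,2): no bracket -> illegal
(5,3): flips 1 -> legal
(5,4): no bracket -> illegal
B mobility = 9
-- W to move --
(1,2): flips 1 -> legal
(1,3): flips 2 -> legal
(1,4): flips 1 -> legal
(2,4): flips 2 -> legal
(3,5): no bracket -> illegal
(4,5): flips 1 -> legal
(5,3): no bracket -> illegal
(5,4): flips 1 -> legal
W mobility = 6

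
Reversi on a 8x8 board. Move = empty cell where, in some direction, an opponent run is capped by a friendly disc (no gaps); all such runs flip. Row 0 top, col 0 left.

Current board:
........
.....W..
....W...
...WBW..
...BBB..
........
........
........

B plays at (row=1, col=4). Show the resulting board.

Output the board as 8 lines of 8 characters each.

Place B at (1,4); scan 8 dirs for brackets.
Dir NW: first cell '.' (not opp) -> no flip
Dir N: first cell '.' (not opp) -> no flip
Dir NE: first cell '.' (not opp) -> no flip
Dir W: first cell '.' (not opp) -> no flip
Dir E: opp run (1,5), next='.' -> no flip
Dir SW: first cell '.' (not opp) -> no flip
Dir S: opp run (2,4) capped by B -> flip
Dir SE: first cell '.' (not opp) -> no flip
All flips: (2,4)

Answer: ........
....BW..
....B...
...WBW..
...BBB..
........
........
........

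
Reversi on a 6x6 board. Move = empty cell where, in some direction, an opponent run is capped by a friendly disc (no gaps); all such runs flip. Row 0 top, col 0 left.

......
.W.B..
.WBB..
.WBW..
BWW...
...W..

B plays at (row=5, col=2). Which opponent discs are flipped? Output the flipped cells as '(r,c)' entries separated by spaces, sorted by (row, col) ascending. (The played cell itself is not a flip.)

Answer: (4,2)

Derivation:
Dir NW: opp run (4,1), next='.' -> no flip
Dir N: opp run (4,2) capped by B -> flip
Dir NE: first cell '.' (not opp) -> no flip
Dir W: first cell '.' (not opp) -> no flip
Dir E: opp run (5,3), next='.' -> no flip
Dir SW: edge -> no flip
Dir S: edge -> no flip
Dir SE: edge -> no flip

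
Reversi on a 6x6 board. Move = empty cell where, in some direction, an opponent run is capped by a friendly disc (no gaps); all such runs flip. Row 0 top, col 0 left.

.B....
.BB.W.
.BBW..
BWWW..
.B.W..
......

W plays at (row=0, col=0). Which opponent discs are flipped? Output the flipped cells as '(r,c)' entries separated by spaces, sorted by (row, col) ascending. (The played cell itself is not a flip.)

Dir NW: edge -> no flip
Dir N: edge -> no flip
Dir NE: edge -> no flip
Dir W: edge -> no flip
Dir E: opp run (0,1), next='.' -> no flip
Dir SW: edge -> no flip
Dir S: first cell '.' (not opp) -> no flip
Dir SE: opp run (1,1) (2,2) capped by W -> flip

Answer: (1,1) (2,2)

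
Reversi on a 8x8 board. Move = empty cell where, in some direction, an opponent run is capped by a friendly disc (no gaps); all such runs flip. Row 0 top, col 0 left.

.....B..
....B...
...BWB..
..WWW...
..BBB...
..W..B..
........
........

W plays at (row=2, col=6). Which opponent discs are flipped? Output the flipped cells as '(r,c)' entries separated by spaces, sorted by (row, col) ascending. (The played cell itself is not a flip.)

Answer: (2,5)

Derivation:
Dir NW: first cell '.' (not opp) -> no flip
Dir N: first cell '.' (not opp) -> no flip
Dir NE: first cell '.' (not opp) -> no flip
Dir W: opp run (2,5) capped by W -> flip
Dir E: first cell '.' (not opp) -> no flip
Dir SW: first cell '.' (not opp) -> no flip
Dir S: first cell '.' (not opp) -> no flip
Dir SE: first cell '.' (not opp) -> no flip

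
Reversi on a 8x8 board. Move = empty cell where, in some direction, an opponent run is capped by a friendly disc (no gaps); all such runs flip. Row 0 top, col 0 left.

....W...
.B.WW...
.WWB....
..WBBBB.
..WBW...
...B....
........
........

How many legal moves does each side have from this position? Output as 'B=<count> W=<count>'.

-- B to move --
(0,2): no bracket -> illegal
(0,3): flips 1 -> legal
(0,5): flips 1 -> legal
(1,0): flips 2 -> legal
(1,2): no bracket -> illegal
(1,5): no bracket -> illegal
(2,0): flips 2 -> legal
(2,4): no bracket -> illegal
(2,5): no bracket -> illegal
(3,0): no bracket -> illegal
(3,1): flips 3 -> legal
(4,1): flips 2 -> legal
(4,5): flips 1 -> legal
(5,1): flips 1 -> legal
(5,2): no bracket -> illegal
(5,4): flips 1 -> legal
(5,5): flips 1 -> legal
B mobility = 10
-- W to move --
(0,0): flips 1 -> legal
(0,1): flips 1 -> legal
(0,2): no bracket -> illegal
(1,0): no bracket -> illegal
(1,2): no bracket -> illegal
(2,0): no bracket -> illegal
(2,4): flips 3 -> legal
(2,5): no bracket -> illegal
(2,6): flips 1 -> legal
(2,7): no bracket -> illegal
(3,7): flips 4 -> legal
(4,5): no bracket -> illegal
(4,6): no bracket -> illegal
(4,7): no bracket -> illegal
(5,2): no bracket -> illegal
(5,4): flips 1 -> legal
(6,2): flips 1 -> legal
(6,3): flips 4 -> legal
(6,4): flips 1 -> legal
W mobility = 9

Answer: B=10 W=9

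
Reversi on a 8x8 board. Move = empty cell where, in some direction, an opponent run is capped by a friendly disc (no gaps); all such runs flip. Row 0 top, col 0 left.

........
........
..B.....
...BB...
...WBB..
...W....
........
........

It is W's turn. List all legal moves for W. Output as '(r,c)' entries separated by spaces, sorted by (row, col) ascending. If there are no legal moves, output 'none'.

Answer: (2,3) (2,5) (3,5) (4,6)

Derivation:
(1,1): no bracket -> illegal
(1,2): no bracket -> illegal
(1,3): no bracket -> illegal
(2,1): no bracket -> illegal
(2,3): flips 1 -> legal
(2,4): no bracket -> illegal
(2,5): flips 1 -> legal
(3,1): no bracket -> illegal
(3,2): no bracket -> illegal
(3,5): flips 1 -> legal
(3,6): no bracket -> illegal
(4,2): no bracket -> illegal
(4,6): flips 2 -> legal
(5,4): no bracket -> illegal
(5,5): no bracket -> illegal
(5,6): no bracket -> illegal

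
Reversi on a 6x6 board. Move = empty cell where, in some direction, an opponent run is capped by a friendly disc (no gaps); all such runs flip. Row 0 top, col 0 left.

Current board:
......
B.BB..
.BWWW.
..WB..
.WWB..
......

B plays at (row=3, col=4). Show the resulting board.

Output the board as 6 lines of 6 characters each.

Answer: ......
B.BB..
.BWBW.
..WBB.
.WWB..
......

Derivation:
Place B at (3,4); scan 8 dirs for brackets.
Dir NW: opp run (2,3) capped by B -> flip
Dir N: opp run (2,4), next='.' -> no flip
Dir NE: first cell '.' (not opp) -> no flip
Dir W: first cell 'B' (not opp) -> no flip
Dir E: first cell '.' (not opp) -> no flip
Dir SW: first cell 'B' (not opp) -> no flip
Dir S: first cell '.' (not opp) -> no flip
Dir SE: first cell '.' (not opp) -> no flip
All flips: (2,3)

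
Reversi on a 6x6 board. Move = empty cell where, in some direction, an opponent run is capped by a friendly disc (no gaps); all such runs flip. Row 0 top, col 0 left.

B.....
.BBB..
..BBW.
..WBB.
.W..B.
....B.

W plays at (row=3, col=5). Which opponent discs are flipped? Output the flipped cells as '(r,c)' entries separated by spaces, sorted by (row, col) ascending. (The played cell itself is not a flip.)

Answer: (3,3) (3,4)

Derivation:
Dir NW: first cell 'W' (not opp) -> no flip
Dir N: first cell '.' (not opp) -> no flip
Dir NE: edge -> no flip
Dir W: opp run (3,4) (3,3) capped by W -> flip
Dir E: edge -> no flip
Dir SW: opp run (4,4), next='.' -> no flip
Dir S: first cell '.' (not opp) -> no flip
Dir SE: edge -> no flip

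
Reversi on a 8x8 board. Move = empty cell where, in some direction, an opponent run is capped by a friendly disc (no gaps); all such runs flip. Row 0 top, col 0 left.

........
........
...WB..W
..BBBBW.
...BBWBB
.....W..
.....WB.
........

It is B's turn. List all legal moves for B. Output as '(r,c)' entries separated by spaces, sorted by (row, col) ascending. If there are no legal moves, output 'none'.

Answer: (1,2) (1,3) (1,4) (2,2) (2,5) (2,6) (3,7) (5,6) (6,4) (7,5)

Derivation:
(1,2): flips 1 -> legal
(1,3): flips 1 -> legal
(1,4): flips 1 -> legal
(1,6): no bracket -> illegal
(1,7): no bracket -> illegal
(2,2): flips 1 -> legal
(2,5): flips 1 -> legal
(2,6): flips 1 -> legal
(3,7): flips 1 -> legal
(5,4): no bracket -> illegal
(5,6): flips 1 -> legal
(6,4): flips 2 -> legal
(7,4): no bracket -> illegal
(7,5): flips 3 -> legal
(7,6): no bracket -> illegal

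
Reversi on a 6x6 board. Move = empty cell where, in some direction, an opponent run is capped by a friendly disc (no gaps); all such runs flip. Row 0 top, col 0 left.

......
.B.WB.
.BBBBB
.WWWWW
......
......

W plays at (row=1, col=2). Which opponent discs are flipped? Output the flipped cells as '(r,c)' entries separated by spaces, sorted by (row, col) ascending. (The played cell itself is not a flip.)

Dir NW: first cell '.' (not opp) -> no flip
Dir N: first cell '.' (not opp) -> no flip
Dir NE: first cell '.' (not opp) -> no flip
Dir W: opp run (1,1), next='.' -> no flip
Dir E: first cell 'W' (not opp) -> no flip
Dir SW: opp run (2,1), next='.' -> no flip
Dir S: opp run (2,2) capped by W -> flip
Dir SE: opp run (2,3) capped by W -> flip

Answer: (2,2) (2,3)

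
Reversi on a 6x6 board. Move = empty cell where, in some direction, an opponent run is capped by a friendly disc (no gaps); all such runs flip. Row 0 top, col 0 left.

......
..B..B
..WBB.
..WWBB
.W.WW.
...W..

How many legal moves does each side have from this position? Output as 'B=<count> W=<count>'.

Answer: B=6 W=4

Derivation:
-- B to move --
(1,1): no bracket -> illegal
(1,3): no bracket -> illegal
(2,1): flips 1 -> legal
(3,0): no bracket -> illegal
(3,1): flips 2 -> legal
(4,0): no bracket -> illegal
(4,2): flips 3 -> legal
(4,5): no bracket -> illegal
(5,0): flips 2 -> legal
(5,1): no bracket -> illegal
(5,2): flips 1 -> legal
(5,4): flips 1 -> legal
(5,5): no bracket -> illegal
B mobility = 6
-- W to move --
(0,1): no bracket -> illegal
(0,2): flips 1 -> legal
(0,3): no bracket -> illegal
(0,4): no bracket -> illegal
(0,5): no bracket -> illegal
(1,1): no bracket -> illegal
(1,3): flips 1 -> legal
(1,4): flips 3 -> legal
(2,1): no bracket -> illegal
(2,5): flips 3 -> legal
(4,5): no bracket -> illegal
W mobility = 4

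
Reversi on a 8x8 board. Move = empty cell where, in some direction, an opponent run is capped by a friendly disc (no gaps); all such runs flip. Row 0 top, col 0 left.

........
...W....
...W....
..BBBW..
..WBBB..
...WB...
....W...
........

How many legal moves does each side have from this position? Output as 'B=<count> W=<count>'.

Answer: B=12 W=7

Derivation:
-- B to move --
(0,2): no bracket -> illegal
(0,3): flips 2 -> legal
(0,4): no bracket -> illegal
(1,2): flips 1 -> legal
(1,4): flips 1 -> legal
(2,2): no bracket -> illegal
(2,4): no bracket -> illegal
(2,5): flips 1 -> legal
(2,6): flips 1 -> legal
(3,1): no bracket -> illegal
(3,6): flips 1 -> legal
(4,1): flips 1 -> legal
(4,6): no bracket -> illegal
(5,1): flips 1 -> legal
(5,2): flips 2 -> legal
(5,5): no bracket -> illegal
(6,2): flips 1 -> legal
(6,3): flips 1 -> legal
(6,5): no bracket -> illegal
(7,3): no bracket -> illegal
(7,4): flips 1 -> legal
(7,5): no bracket -> illegal
B mobility = 12
-- W to move --
(2,1): no bracket -> illegal
(2,2): flips 1 -> legal
(2,4): flips 4 -> legal
(2,5): no bracket -> illegal
(3,1): flips 3 -> legal
(3,6): no bracket -> illegal
(4,1): flips 1 -> legal
(4,6): flips 3 -> legal
(5,2): no bracket -> illegal
(5,5): flips 2 -> legal
(5,6): flips 2 -> legal
(6,3): no bracket -> illegal
(6,5): no bracket -> illegal
W mobility = 7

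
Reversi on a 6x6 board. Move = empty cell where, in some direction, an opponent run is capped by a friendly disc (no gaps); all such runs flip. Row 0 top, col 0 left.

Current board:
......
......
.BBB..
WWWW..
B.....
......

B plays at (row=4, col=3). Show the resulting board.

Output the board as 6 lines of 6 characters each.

Answer: ......
......
.BBB..
WWBB..
B..B..
......

Derivation:
Place B at (4,3); scan 8 dirs for brackets.
Dir NW: opp run (3,2) capped by B -> flip
Dir N: opp run (3,3) capped by B -> flip
Dir NE: first cell '.' (not opp) -> no flip
Dir W: first cell '.' (not opp) -> no flip
Dir E: first cell '.' (not opp) -> no flip
Dir SW: first cell '.' (not opp) -> no flip
Dir S: first cell '.' (not opp) -> no flip
Dir SE: first cell '.' (not opp) -> no flip
All flips: (3,2) (3,3)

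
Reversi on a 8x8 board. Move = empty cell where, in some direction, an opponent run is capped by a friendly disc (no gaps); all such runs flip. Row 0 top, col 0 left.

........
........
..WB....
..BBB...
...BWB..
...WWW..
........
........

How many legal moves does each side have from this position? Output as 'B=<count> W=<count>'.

Answer: B=7 W=7

Derivation:
-- B to move --
(1,1): flips 1 -> legal
(1,2): flips 1 -> legal
(1,3): no bracket -> illegal
(2,1): flips 1 -> legal
(3,1): no bracket -> illegal
(3,5): no bracket -> illegal
(4,2): no bracket -> illegal
(4,6): no bracket -> illegal
(5,2): no bracket -> illegal
(5,6): no bracket -> illegal
(6,2): no bracket -> illegal
(6,3): flips 2 -> legal
(6,4): flips 2 -> legal
(6,5): flips 2 -> legal
(6,6): flips 2 -> legal
B mobility = 7
-- W to move --
(1,2): no bracket -> illegal
(1,3): flips 3 -> legal
(1,4): no bracket -> illegal
(2,1): flips 2 -> legal
(2,4): flips 2 -> legal
(2,5): no bracket -> illegal
(3,1): no bracket -> illegal
(3,5): flips 1 -> legal
(3,6): flips 1 -> legal
(4,1): no bracket -> illegal
(4,2): flips 2 -> legal
(4,6): flips 1 -> legal
(5,2): no bracket -> illegal
(5,6): no bracket -> illegal
W mobility = 7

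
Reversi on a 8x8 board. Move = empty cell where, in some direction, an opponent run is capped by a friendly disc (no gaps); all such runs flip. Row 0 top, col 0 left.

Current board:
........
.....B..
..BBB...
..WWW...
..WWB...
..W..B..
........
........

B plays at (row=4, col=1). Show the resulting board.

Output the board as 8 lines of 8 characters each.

Place B at (4,1); scan 8 dirs for brackets.
Dir NW: first cell '.' (not opp) -> no flip
Dir N: first cell '.' (not opp) -> no flip
Dir NE: opp run (3,2) capped by B -> flip
Dir W: first cell '.' (not opp) -> no flip
Dir E: opp run (4,2) (4,3) capped by B -> flip
Dir SW: first cell '.' (not opp) -> no flip
Dir S: first cell '.' (not opp) -> no flip
Dir SE: opp run (5,2), next='.' -> no flip
All flips: (3,2) (4,2) (4,3)

Answer: ........
.....B..
..BBB...
..BWW...
.BBBB...
..W..B..
........
........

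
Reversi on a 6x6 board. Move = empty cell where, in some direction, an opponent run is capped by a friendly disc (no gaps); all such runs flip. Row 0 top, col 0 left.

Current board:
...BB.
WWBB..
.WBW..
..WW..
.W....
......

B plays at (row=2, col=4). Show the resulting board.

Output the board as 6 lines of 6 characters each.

Place B at (2,4); scan 8 dirs for brackets.
Dir NW: first cell 'B' (not opp) -> no flip
Dir N: first cell '.' (not opp) -> no flip
Dir NE: first cell '.' (not opp) -> no flip
Dir W: opp run (2,3) capped by B -> flip
Dir E: first cell '.' (not opp) -> no flip
Dir SW: opp run (3,3), next='.' -> no flip
Dir S: first cell '.' (not opp) -> no flip
Dir SE: first cell '.' (not opp) -> no flip
All flips: (2,3)

Answer: ...BB.
WWBB..
.WBBB.
..WW..
.W....
......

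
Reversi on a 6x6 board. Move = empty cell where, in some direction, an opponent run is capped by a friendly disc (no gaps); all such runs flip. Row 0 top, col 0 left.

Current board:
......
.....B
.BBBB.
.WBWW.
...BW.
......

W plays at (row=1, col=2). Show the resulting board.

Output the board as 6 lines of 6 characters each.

Answer: ......
..W..B
.BBWB.
.WBWW.
...BW.
......

Derivation:
Place W at (1,2); scan 8 dirs for brackets.
Dir NW: first cell '.' (not opp) -> no flip
Dir N: first cell '.' (not opp) -> no flip
Dir NE: first cell '.' (not opp) -> no flip
Dir W: first cell '.' (not opp) -> no flip
Dir E: first cell '.' (not opp) -> no flip
Dir SW: opp run (2,1), next='.' -> no flip
Dir S: opp run (2,2) (3,2), next='.' -> no flip
Dir SE: opp run (2,3) capped by W -> flip
All flips: (2,3)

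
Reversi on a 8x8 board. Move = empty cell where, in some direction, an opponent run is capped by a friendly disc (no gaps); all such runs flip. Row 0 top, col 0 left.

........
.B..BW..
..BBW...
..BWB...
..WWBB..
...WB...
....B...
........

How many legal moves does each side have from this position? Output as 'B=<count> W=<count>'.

-- B to move --
(0,4): no bracket -> illegal
(0,5): no bracket -> illegal
(0,6): no bracket -> illegal
(1,3): no bracket -> illegal
(1,6): flips 1 -> legal
(2,5): flips 1 -> legal
(2,6): no bracket -> illegal
(3,1): flips 2 -> legal
(3,5): no bracket -> illegal
(4,1): flips 2 -> legal
(5,1): no bracket -> illegal
(5,2): flips 3 -> legal
(6,2): flips 1 -> legal
(6,3): flips 3 -> legal
B mobility = 7
-- W to move --
(0,0): flips 2 -> legal
(0,1): no bracket -> illegal
(0,2): no bracket -> illegal
(0,3): no bracket -> illegal
(0,4): flips 1 -> legal
(0,5): no bracket -> illegal
(1,0): no bracket -> illegal
(1,2): flips 2 -> legal
(1,3): flips 2 -> legal
(2,0): no bracket -> illegal
(2,1): flips 3 -> legal
(2,5): flips 1 -> legal
(3,1): flips 1 -> legal
(3,5): flips 2 -> legal
(3,6): no bracket -> illegal
(4,1): no bracket -> illegal
(4,6): flips 2 -> legal
(5,5): flips 2 -> legal
(5,6): no bracket -> illegal
(6,3): no bracket -> illegal
(6,5): flips 1 -> legal
(7,3): no bracket -> illegal
(7,4): flips 4 -> legal
(7,5): flips 1 -> legal
W mobility = 13

Answer: B=7 W=13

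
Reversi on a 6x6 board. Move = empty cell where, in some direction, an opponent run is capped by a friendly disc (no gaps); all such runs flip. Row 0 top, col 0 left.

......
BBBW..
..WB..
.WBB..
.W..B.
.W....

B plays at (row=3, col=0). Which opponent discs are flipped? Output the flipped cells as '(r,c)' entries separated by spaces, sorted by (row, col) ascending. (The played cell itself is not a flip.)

Answer: (3,1)

Derivation:
Dir NW: edge -> no flip
Dir N: first cell '.' (not opp) -> no flip
Dir NE: first cell '.' (not opp) -> no flip
Dir W: edge -> no flip
Dir E: opp run (3,1) capped by B -> flip
Dir SW: edge -> no flip
Dir S: first cell '.' (not opp) -> no flip
Dir SE: opp run (4,1), next='.' -> no flip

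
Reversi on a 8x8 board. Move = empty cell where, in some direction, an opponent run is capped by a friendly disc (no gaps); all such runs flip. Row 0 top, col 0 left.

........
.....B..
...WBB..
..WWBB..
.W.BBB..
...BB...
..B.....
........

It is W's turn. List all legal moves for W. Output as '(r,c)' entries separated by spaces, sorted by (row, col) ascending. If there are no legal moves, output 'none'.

(0,4): no bracket -> illegal
(0,5): no bracket -> illegal
(0,6): flips 2 -> legal
(1,3): no bracket -> illegal
(1,4): no bracket -> illegal
(1,6): no bracket -> illegal
(2,6): flips 2 -> legal
(3,6): flips 2 -> legal
(4,2): no bracket -> illegal
(4,6): no bracket -> illegal
(5,1): no bracket -> illegal
(5,2): no bracket -> illegal
(5,5): flips 1 -> legal
(5,6): flips 2 -> legal
(6,1): no bracket -> illegal
(6,3): flips 2 -> legal
(6,4): no bracket -> illegal
(6,5): flips 2 -> legal
(7,1): no bracket -> illegal
(7,2): no bracket -> illegal
(7,3): no bracket -> illegal

Answer: (0,6) (2,6) (3,6) (5,5) (5,6) (6,3) (6,5)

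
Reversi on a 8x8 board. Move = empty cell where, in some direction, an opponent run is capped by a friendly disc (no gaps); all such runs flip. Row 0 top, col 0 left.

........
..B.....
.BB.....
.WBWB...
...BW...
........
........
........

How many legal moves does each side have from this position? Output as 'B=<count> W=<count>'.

Answer: B=7 W=6

Derivation:
-- B to move --
(2,0): no bracket -> illegal
(2,3): flips 1 -> legal
(2,4): no bracket -> illegal
(3,0): flips 1 -> legal
(3,5): no bracket -> illegal
(4,0): flips 1 -> legal
(4,1): flips 1 -> legal
(4,2): no bracket -> illegal
(4,5): flips 1 -> legal
(5,3): no bracket -> illegal
(5,4): flips 1 -> legal
(5,5): flips 2 -> legal
B mobility = 7
-- W to move --
(0,1): no bracket -> illegal
(0,2): no bracket -> illegal
(0,3): no bracket -> illegal
(1,0): no bracket -> illegal
(1,1): flips 2 -> legal
(1,3): flips 1 -> legal
(2,0): no bracket -> illegal
(2,3): no bracket -> illegal
(2,4): flips 1 -> legal
(2,5): no bracket -> illegal
(3,0): no bracket -> illegal
(3,5): flips 1 -> legal
(4,1): no bracket -> illegal
(4,2): flips 1 -> legal
(4,5): no bracket -> illegal
(5,2): no bracket -> illegal
(5,3): flips 1 -> legal
(5,4): no bracket -> illegal
W mobility = 6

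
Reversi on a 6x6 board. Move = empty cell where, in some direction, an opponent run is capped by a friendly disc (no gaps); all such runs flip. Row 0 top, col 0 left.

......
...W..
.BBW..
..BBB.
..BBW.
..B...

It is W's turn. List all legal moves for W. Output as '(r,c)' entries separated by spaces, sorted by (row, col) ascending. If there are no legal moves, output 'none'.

(1,0): no bracket -> illegal
(1,1): flips 2 -> legal
(1,2): no bracket -> illegal
(2,0): flips 2 -> legal
(2,4): flips 1 -> legal
(2,5): no bracket -> illegal
(3,0): no bracket -> illegal
(3,1): flips 1 -> legal
(3,5): no bracket -> illegal
(4,1): flips 3 -> legal
(4,5): flips 1 -> legal
(5,1): no bracket -> illegal
(5,3): flips 2 -> legal
(5,4): no bracket -> illegal

Answer: (1,1) (2,0) (2,4) (3,1) (4,1) (4,5) (5,3)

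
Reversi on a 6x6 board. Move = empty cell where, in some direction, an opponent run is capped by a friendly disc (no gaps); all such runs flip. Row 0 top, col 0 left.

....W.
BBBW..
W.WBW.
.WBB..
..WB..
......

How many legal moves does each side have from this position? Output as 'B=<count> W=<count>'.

Answer: B=9 W=5

Derivation:
-- B to move --
(0,2): no bracket -> illegal
(0,3): flips 1 -> legal
(0,5): no bracket -> illegal
(1,4): flips 1 -> legal
(1,5): flips 1 -> legal
(2,1): flips 1 -> legal
(2,5): flips 1 -> legal
(3,0): flips 2 -> legal
(3,4): no bracket -> illegal
(3,5): no bracket -> illegal
(4,0): no bracket -> illegal
(4,1): flips 1 -> legal
(5,1): flips 1 -> legal
(5,2): flips 1 -> legal
(5,3): no bracket -> illegal
B mobility = 9
-- W to move --
(0,0): flips 2 -> legal
(0,1): no bracket -> illegal
(0,2): flips 2 -> legal
(0,3): no bracket -> illegal
(1,4): no bracket -> illegal
(2,1): no bracket -> illegal
(3,4): flips 2 -> legal
(4,1): no bracket -> illegal
(4,4): flips 2 -> legal
(5,2): no bracket -> illegal
(5,3): flips 3 -> legal
(5,4): no bracket -> illegal
W mobility = 5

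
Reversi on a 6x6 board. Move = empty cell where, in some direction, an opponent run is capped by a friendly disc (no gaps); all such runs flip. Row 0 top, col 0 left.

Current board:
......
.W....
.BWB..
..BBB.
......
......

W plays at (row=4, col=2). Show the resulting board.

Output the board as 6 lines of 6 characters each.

Place W at (4,2); scan 8 dirs for brackets.
Dir NW: first cell '.' (not opp) -> no flip
Dir N: opp run (3,2) capped by W -> flip
Dir NE: opp run (3,3), next='.' -> no flip
Dir W: first cell '.' (not opp) -> no flip
Dir E: first cell '.' (not opp) -> no flip
Dir SW: first cell '.' (not opp) -> no flip
Dir S: first cell '.' (not opp) -> no flip
Dir SE: first cell '.' (not opp) -> no flip
All flips: (3,2)

Answer: ......
.W....
.BWB..
..WBB.
..W...
......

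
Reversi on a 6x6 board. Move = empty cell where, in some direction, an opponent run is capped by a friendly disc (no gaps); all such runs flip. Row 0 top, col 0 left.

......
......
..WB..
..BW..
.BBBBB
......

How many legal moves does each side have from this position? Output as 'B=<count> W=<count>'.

Answer: B=5 W=7

Derivation:
-- B to move --
(1,1): flips 2 -> legal
(1,2): flips 1 -> legal
(1,3): no bracket -> illegal
(2,1): flips 1 -> legal
(2,4): flips 1 -> legal
(3,1): no bracket -> illegal
(3,4): flips 1 -> legal
B mobility = 5
-- W to move --
(1,2): no bracket -> illegal
(1,3): flips 1 -> legal
(1,4): no bracket -> illegal
(2,1): no bracket -> illegal
(2,4): flips 1 -> legal
(3,0): no bracket -> illegal
(3,1): flips 1 -> legal
(3,4): no bracket -> illegal
(3,5): no bracket -> illegal
(4,0): no bracket -> illegal
(5,0): no bracket -> illegal
(5,1): flips 1 -> legal
(5,2): flips 2 -> legal
(5,3): flips 1 -> legal
(5,4): no bracket -> illegal
(5,5): flips 1 -> legal
W mobility = 7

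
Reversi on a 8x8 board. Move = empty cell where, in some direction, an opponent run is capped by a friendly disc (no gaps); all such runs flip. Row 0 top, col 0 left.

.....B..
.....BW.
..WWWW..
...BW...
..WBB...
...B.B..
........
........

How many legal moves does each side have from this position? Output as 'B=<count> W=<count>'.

-- B to move --
(0,6): no bracket -> illegal
(0,7): flips 3 -> legal
(1,1): flips 1 -> legal
(1,2): no bracket -> illegal
(1,3): flips 1 -> legal
(1,4): flips 2 -> legal
(1,7): flips 1 -> legal
(2,1): no bracket -> illegal
(2,6): no bracket -> illegal
(2,7): flips 1 -> legal
(3,1): flips 1 -> legal
(3,2): no bracket -> illegal
(3,5): flips 2 -> legal
(3,6): no bracket -> illegal
(4,1): flips 1 -> legal
(4,5): no bracket -> illegal
(5,1): flips 1 -> legal
(5,2): no bracket -> illegal
B mobility = 10
-- W to move --
(0,4): no bracket -> illegal
(0,6): flips 1 -> legal
(1,4): flips 1 -> legal
(2,6): no bracket -> illegal
(3,2): flips 1 -> legal
(3,5): no bracket -> illegal
(4,5): flips 2 -> legal
(4,6): no bracket -> illegal
(5,2): flips 1 -> legal
(5,4): flips 1 -> legal
(5,6): no bracket -> illegal
(6,2): no bracket -> illegal
(6,3): flips 3 -> legal
(6,4): flips 1 -> legal
(6,5): no bracket -> illegal
(6,6): flips 3 -> legal
W mobility = 9

Answer: B=10 W=9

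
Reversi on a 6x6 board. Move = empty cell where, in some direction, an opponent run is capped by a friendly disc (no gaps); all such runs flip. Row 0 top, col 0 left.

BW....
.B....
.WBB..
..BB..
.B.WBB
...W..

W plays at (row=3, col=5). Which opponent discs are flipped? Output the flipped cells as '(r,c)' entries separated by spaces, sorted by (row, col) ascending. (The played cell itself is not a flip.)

Answer: (4,4)

Derivation:
Dir NW: first cell '.' (not opp) -> no flip
Dir N: first cell '.' (not opp) -> no flip
Dir NE: edge -> no flip
Dir W: first cell '.' (not opp) -> no flip
Dir E: edge -> no flip
Dir SW: opp run (4,4) capped by W -> flip
Dir S: opp run (4,5), next='.' -> no flip
Dir SE: edge -> no flip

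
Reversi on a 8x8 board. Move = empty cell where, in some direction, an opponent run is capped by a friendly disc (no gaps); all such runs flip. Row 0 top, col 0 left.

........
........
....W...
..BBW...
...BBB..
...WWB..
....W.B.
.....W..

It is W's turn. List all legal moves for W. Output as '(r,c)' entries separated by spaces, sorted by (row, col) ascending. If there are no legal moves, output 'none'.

Answer: (2,1) (2,3) (3,1) (3,5) (3,6) (4,2) (4,6) (5,2) (5,6) (5,7)

Derivation:
(2,1): flips 2 -> legal
(2,2): no bracket -> illegal
(2,3): flips 2 -> legal
(3,1): flips 2 -> legal
(3,5): flips 1 -> legal
(3,6): flips 1 -> legal
(4,1): no bracket -> illegal
(4,2): flips 1 -> legal
(4,6): flips 1 -> legal
(5,2): flips 1 -> legal
(5,6): flips 2 -> legal
(5,7): flips 1 -> legal
(6,5): no bracket -> illegal
(6,7): no bracket -> illegal
(7,6): no bracket -> illegal
(7,7): no bracket -> illegal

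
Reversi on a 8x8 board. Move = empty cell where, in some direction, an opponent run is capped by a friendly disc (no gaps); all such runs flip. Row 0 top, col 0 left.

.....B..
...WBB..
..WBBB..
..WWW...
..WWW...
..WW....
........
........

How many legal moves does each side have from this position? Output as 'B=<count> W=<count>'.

Answer: B=10 W=6

Derivation:
-- B to move --
(0,2): flips 1 -> legal
(0,3): flips 1 -> legal
(0,4): no bracket -> illegal
(1,1): no bracket -> illegal
(1,2): flips 1 -> legal
(2,1): flips 1 -> legal
(3,1): no bracket -> illegal
(3,5): no bracket -> illegal
(4,1): flips 1 -> legal
(4,5): flips 1 -> legal
(5,1): flips 2 -> legal
(5,4): flips 2 -> legal
(5,5): no bracket -> illegal
(6,1): flips 3 -> legal
(6,2): no bracket -> illegal
(6,3): flips 3 -> legal
(6,4): no bracket -> illegal
B mobility = 10
-- W to move --
(0,3): no bracket -> illegal
(0,4): flips 2 -> legal
(0,6): flips 2 -> legal
(1,2): flips 1 -> legal
(1,6): flips 3 -> legal
(2,6): flips 3 -> legal
(3,5): flips 1 -> legal
(3,6): no bracket -> illegal
W mobility = 6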